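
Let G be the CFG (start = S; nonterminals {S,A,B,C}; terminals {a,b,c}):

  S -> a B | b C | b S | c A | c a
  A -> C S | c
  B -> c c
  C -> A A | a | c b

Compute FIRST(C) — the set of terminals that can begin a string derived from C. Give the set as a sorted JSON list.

FIRST iteration:
pass 1:
  A via A→c: +{c}
  B via B→c c: +{c}
  C via C→A A: +{c}
  C via C→a: +{a}
  S via S→a B: +{a}
  S via S→b C: +{b}
  S via S→c A: +{c}
  FIRST(S)={a,b,c}  FIRST(A)={c}  FIRST(B)={c}  FIRST(C)={a,c}
pass 2:
  A via A→C S: +{a}
  FIRST(S)={a,b,c}  FIRST(A)={a,c}  FIRST(B)={c}  FIRST(C)={a,c}
pass 3: (stable)
  FIRST(S)={a,b,c}  FIRST(A)={a,c}  FIRST(B)={c}  FIRST(C)={a,c}

FIRST(C) = ["a", "c"]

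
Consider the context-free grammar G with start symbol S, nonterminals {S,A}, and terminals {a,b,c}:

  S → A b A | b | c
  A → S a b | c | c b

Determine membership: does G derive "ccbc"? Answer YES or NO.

CNF form of G:
  S -> A X4 | b | c
  A -> S X3 | T2 T1 | c
  T0 -> a
  T1 -> b
  T2 -> c
  X3 -> T0 T1
  X4 -> T1 A

Fill CYK table bottom-up:
  T[0,0] 'c' = {A,S,T2}  orig:{A,S}
  T[1,1] 'c' = {A,S,T2}  orig:{A,S}
  T[2,2] 'b' = {S,T1}  orig:{S}
  T[3,3] 'c' = {A,S,T2}  orig:{A,S}
  T[0,1] 'cc' = ∅
  T[1,2] 'cb' = {A}
  T[2,3] 'bc' = {X4}  orig:{}
  T[0,2] 'ccb' = ∅
  T[1,3] 'cbc' = {S}
  T[0,3] 'ccbc' = ∅

S ∉ T[0,3] ⇒ NO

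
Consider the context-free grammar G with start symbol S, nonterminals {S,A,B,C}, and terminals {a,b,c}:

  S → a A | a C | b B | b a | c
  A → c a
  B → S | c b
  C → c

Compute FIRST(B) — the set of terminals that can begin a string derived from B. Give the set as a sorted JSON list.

FIRST iteration:
round 1:
  A via A→c a: +{c}
  B via B→c b: +{c}
  C via C→c: +{c}
  S via S→a A: +{a}
  S via S→b B: +{b}
  S via S→c: +{c}
  FIRST(S)={a,b,c}  FIRST(A)={c}  FIRST(B)={c}  FIRST(C)={c}
round 2:
  B via B→S: +{a,b}
  FIRST(S)={a,b,c}  FIRST(A)={c}  FIRST(B)={a,b,c}  FIRST(C)={c}
round 3: — fixpoint
  FIRST(S)={a,b,c}  FIRST(A)={c}  FIRST(B)={a,b,c}  FIRST(C)={c}

FIRST(B) = ["a", "b", "c"]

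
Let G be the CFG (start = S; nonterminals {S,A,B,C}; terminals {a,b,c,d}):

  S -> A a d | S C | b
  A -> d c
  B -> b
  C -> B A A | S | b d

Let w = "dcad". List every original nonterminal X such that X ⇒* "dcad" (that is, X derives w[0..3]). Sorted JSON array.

CNF form of G:
  S -> A X6 | S C | b
  A -> T0 T1
  B -> b
  C -> A X4 | B X5 | S C | T3 T0 | b
  T0 -> d
  T1 -> c
  T2 -> a
  T3 -> b
  X4 -> T2 T0
  X5 -> A A
  X6 -> T2 T0

Fill CYK table bottom-up (cells [i..j] with 0 ≤ i ≤ j ≤ 3 only):
  T[0,0] 'd' = {T0}  orig:{}
  T[1,1] 'c' = {T1}  orig:{}
  T[2,2] 'a' = {T2}  orig:{}
  T[3,3] 'd' = {T0}  orig:{}
  T[0,1] 'dc' = {A}
  T[1,2] 'ca' = ∅
  T[2,3] 'ad' = {X4,X6}  orig:{}
  T[0,2] 'dca' = ∅
  T[1,3] 'cad' = ∅
  T[0,3] 'dcad' = {C,S}

Original NTs in T[0,3] deriving "dcad": ["C", "S"]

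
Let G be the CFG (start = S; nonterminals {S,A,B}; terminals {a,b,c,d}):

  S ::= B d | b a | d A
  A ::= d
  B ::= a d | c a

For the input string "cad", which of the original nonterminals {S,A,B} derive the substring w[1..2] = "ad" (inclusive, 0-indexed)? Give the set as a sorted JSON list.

CNF form of G:
  S -> B T1 | T1 A | T3 T0
  A -> d
  B -> T0 T1 | T2 T0
  T0 -> a
  T1 -> d
  T2 -> c
  T3 -> b

Fill CYK table bottom-up (cells [i..j] with 1 ≤ i ≤ j ≤ 2 only):
  T[1,1] 'a' = {T0}  orig:{}
  T[2,2] 'd' = {A,T1}  orig:{A}
  T[1,2] 'ad' = {B}

Original NTs in T[1,2] deriving "ad": ["B"]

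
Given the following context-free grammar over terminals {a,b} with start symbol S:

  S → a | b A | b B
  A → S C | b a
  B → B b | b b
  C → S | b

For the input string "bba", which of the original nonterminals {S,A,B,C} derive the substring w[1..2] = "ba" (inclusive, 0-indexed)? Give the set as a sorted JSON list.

Convert to CNF:
  S -> T0 A | T0 B | a
  A -> S C | T0 T1
  B -> B T0 | T0 T0
  C -> T0 A | T0 B | a | b
  T0 -> b
  T1 -> a

CYK fill, restricted to cells inside w[1..2]:
  [1..1]={C,T0}  "b"  orig:{C}
  [2..2]={C,S,T1}  "a"  orig:{C,S}
  [1..2]={A}  "ba"

Original NTs in T[1,2] deriving "ba": ["A"]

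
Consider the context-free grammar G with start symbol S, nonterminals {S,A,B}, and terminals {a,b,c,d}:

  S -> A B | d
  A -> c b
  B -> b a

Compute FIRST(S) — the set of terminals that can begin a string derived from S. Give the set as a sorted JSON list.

Compute FIRST by fixpoint:
[1]
  A via A→c b: +{c}
  B via B→b a: +{b}
  S via S→A B: +{c}
  S via S→d: +{d}
  FIRST(S)={c,d}  FIRST(A)={c}  FIRST(B)={b}
[2] — fixpoint
  FIRST(S)={c,d}  FIRST(A)={c}  FIRST(B)={b}

FIRST(S) = ["c", "d"]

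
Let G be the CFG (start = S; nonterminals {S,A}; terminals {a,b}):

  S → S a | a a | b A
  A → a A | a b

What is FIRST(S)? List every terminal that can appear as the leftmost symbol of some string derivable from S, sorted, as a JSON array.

FIRST sets, iterate to fixpoint:
round 1:
  A via A→a A: +{a}
  S via S→a a: +{a}
  S via S→b A: +{b}
  S: {a,b}  A: {a}
round 2: (stable)
  S: {a,b}  A: {a}

FIRST(S) = ["a", "b"]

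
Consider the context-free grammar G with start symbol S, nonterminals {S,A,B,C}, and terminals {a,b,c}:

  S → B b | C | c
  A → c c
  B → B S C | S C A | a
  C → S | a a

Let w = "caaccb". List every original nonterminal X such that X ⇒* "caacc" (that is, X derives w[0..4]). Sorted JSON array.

CNF form of G:
  S -> B T1 | T2 T2 | c
  A -> T0 T0
  B -> B X3 | S X4 | a
  C -> B T1 | T2 T2 | c
  T0 -> c
  T1 -> b
  T2 -> a
  X3 -> S C
  X4 -> C A

CYK table (by increasing span) — only the sub-triangle for w[0..4]:
  [0..0]={C,S,T0}  "c"  orig:{C,S}
  [1..1]={B,T2}  "a"  orig:{B}
  [2..2]={B,T2}  "a"  orig:{B}
  [3..3]={C,S,T0}  "c"  orig:{C,S}
  [4..4]={C,S,T0}  "c"  orig:{C,S}
  [0..1]=∅  "ca"
  [1..2]={C,S}  "aa"
  [2..3]=∅  "ac"
  [3..4]={A,X3}  "cc"  orig:{A}
  [0..2]={X3}  "caa"  orig:{}
  [1..3]={X3}  "aac"  orig:{}
  [2..4]={B}  "acc"
  [0..3]=∅  "caac"
  [1..4]={X4}  "aacc"  orig:{}
  [0..4]={B}  "caacc"

Original NTs in T[0,4] deriving "caacc": ["B"]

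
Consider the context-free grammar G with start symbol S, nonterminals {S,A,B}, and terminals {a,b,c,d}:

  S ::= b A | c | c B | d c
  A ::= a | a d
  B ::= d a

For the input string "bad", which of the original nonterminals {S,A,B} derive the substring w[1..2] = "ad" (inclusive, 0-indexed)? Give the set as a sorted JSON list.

Convert to CNF:
  S -> T1 T3 | T2 A | T3 B | c
  A -> T0 T1 | a
  B -> T1 T0
  T0 -> a
  T1 -> d
  T2 -> b
  T3 -> c

CYK fill — only the sub-triangle for w[1..2]:
  cell(1,1) a: {A,T0}  orig:{A}
  cell(2,2) d: {T1}  orig:{}
  cell(1,2) ad: {A}

Original NTs in T[1,2] deriving "ad": ["A"]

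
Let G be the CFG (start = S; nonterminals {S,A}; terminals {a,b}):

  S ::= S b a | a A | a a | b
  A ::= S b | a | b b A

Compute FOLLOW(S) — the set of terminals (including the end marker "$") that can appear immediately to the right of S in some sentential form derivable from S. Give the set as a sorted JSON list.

Compute FIRST by fixpoint:
round 1:
  A via A→a: +{a}
  A via A→b b A: +{b}
  S via S→a A: +{a}
  S via S→b: +{b}
  S: {a,b}  A: {a,b}
round 2: (no change)
  S: {a,b}  A: {a,b}

Compute FOLLOW by fixpoint:
seed FOLLOW(S) with $
pass 1:
  A→S b: FOLLOW(S) ⊇ FIRST(b) = {b}; new: +{b}
  S→a A: FOLLOW(A) ⊇ FOLLOW(S) ⊇ {$,b}; new: +{$,b}
  FOLLOW(S)={$,b}  FOLLOW(A)={$,b}
pass 2: — fixpoint
  FOLLOW(S)={$,b}  FOLLOW(A)={$,b}

FOLLOW(S) = ["$", "b"]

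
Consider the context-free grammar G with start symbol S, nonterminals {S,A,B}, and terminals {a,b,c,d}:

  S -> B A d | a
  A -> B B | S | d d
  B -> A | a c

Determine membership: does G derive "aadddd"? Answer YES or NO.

Convert to CNF:
  S -> B X5 | a
  A -> B B | B X3 | T0 T0 | a
  B -> B B | B X4 | T0 T0 | T1 T2 | a
  T0 -> d
  T1 -> a
  T2 -> c
  X3 -> A T0
  X4 -> A T0
  X5 -> A T0

Fill CYK table bottom-up:
  T[0,0] 'a' = {A,B,S,T1}  orig:{A,B,S}
  T[1,1] 'a' = {A,B,S,T1}  orig:{A,B,S}
  T[2,2] 'd' = {T0}  orig:{}
  T[3,3] 'd' = {T0}  orig:{}
  T[4,4] 'd' = {T0}  orig:{}
  T[5,5] 'd' = {T0}  orig:{}
  T[0,1] 'aa' = {A,B}
  T[1,2] 'ad' = {X3,X4,X5}  orig:{}
  T[2,3] 'dd' = {A,B}
  T[3,4] 'dd' = {A,B}
  T[4,5] 'dd' = {A,B}
  T[0,2] 'aad' = {A,B,S,X3,X4,X5}  orig:{A,B,S}
  T[1,3] 'add' = {A,B}
  T[2,4] 'ddd' = {X3,X4,X5}  orig:{}
  T[3,5] 'ddd' = {X3,X4,X5}  orig:{}
  T[0,3] 'aadd' = {A,B,X3,X4,X5}  orig:{A,B}
  T[1,4] 'addd' = {A,B,S,X3,X4,X5}  orig:{A,B,S}
  T[2,5] 'dddd' = {A,B}
  T[0,4] 'aaddd' = {A,B,S,X3,X4,X5}  orig:{A,B,S}
  T[1,5] 'adddd' = {A,B,X3,X4,X5}  orig:{A,B}
  T[0,5] 'aadddd' = {A,B,S,X3,X4,X5}  orig:{A,B,S}

S ∈ T[0,5] ⇒ YES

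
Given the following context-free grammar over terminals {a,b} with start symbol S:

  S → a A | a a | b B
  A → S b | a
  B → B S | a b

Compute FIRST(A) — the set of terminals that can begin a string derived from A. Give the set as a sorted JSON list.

FIRST sets, iterate to fixpoint:
[1]
  A via A→a: +{a}
  B via B→a b: +{a}
  S via S→a A: +{a}
  S via S→b B: +{b}
  S: {a,b}  A: {a}  B: {a}
[2]
  A via A→S b: +{b}
  S: {a,b}  A: {a,b}  B: {a}
[3] — fixpoint
  S: {a,b}  A: {a,b}  B: {a}

FIRST(A) = ["a", "b"]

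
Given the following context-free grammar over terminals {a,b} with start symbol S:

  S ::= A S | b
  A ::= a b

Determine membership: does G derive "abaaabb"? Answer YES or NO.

Convert to CNF:
  S -> A S | b
  A -> T0 T1
  T0 -> a
  T1 -> b

CYK table (by increasing span):
  [0..0]={T0}  "a"  orig:{}
  [1..1]={S,T1}  "b"  orig:{S}
  [2..2]={T0}  "a"  orig:{}
  [3..3]={T0}  "a"  orig:{}
  [4..4]={T0}  "a"  orig:{}
  [5..5]={S,T1}  "b"  orig:{S}
  [6..6]={S,T1}  "b"  orig:{S}
  [0..1]={A}  "ab"
  [1..2]=∅  "ba"
  [2..3]=∅  "aa"
  [3..4]=∅  "aa"
  [4..5]={A}  "ab"
  [5..6]=∅  "bb"
  [0..2]=∅  "aba"
  [1..3]=∅  "baa"
  [2..4]=∅  "aaa"
  [3..5]=∅  "aab"
  [4..6]={S}  "abb"
  [0..3]=∅  "abaa"
  [1..4]=∅  "baaa"
  [2..5]=∅  "aaab"
  [3..6]=∅  "aabb"
  [0..4]=∅  "abaaa"
  [1..5]=∅  "baaab"
  [2..6]=∅  "aaabb"
  [0..5]=∅  "abaaab"
  [1..6]=∅  "baaabb"
  [0..6]=∅  "abaaabb"

S ∉ T[0,6] ⇒ NO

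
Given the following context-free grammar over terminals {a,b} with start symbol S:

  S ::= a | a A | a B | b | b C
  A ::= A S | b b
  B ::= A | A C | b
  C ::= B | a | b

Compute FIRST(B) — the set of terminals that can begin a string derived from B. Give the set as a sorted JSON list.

FIRST iteration:
[1]
  A via A→b b: +{b}
  B via B→A: +{b}
  C via C→B: +{b}
  C via C→a: +{a}
  S via S→a: +{a}
  S via S→b: +{b}
  FIRST(S)={a,b}  FIRST(A)={b}  FIRST(B)={b}  FIRST(C)={a,b}
[2] (stable)
  FIRST(S)={a,b}  FIRST(A)={b}  FIRST(B)={b}  FIRST(C)={a,b}

FIRST(B) = ["b"]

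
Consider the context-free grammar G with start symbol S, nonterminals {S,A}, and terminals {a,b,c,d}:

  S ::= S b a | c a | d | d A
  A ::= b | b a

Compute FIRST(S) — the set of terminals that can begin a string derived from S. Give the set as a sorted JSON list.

Compute FIRST by fixpoint:
[1]
  A via A→b: +{b}
  S via S→c a: +{c}
  S via S→d: +{d}
  FIRST(S)={c,d}  FIRST(A)={b}
[2] (no change)
  FIRST(S)={c,d}  FIRST(A)={b}

FIRST(S) = ["c", "d"]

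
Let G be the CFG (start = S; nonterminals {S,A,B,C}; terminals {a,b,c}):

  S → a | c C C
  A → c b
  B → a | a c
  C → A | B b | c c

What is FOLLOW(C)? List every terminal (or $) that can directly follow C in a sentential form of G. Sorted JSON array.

FIRST iteration:
round 1:
  A via A→c b: +{c}
  B via B→a: +{a}
  C via C→A: +{c}
  C via C→B b: +{a}
  S via S→a: +{a}
  S via S→c C C: +{c}
  S: {a,c}  A: {c}  B: {a}  C: {a,c}
round 2: (stable)
  S: {a,c}  A: {c}  B: {a}  C: {a,c}

FOLLOW sets:
initialize: $ ∈ FOLLOW(S)
[1]
  C→B b: FOLLOW(B) ⊇ FIRST(b) = {b}; new: +{b}
  S→c C C: FOLLOW(C) ⊇ FIRST(C) = {a,c}; new: +{a,c}
  S→c C C: FOLLOW(C) ⊇ FOLLOW(S) ⊇ {$}; new: +{$}
  S: {$}  A: {}  B: {b}  C: {$,a,c}
[2]
  C→A: FOLLOW(A) ⊇ FOLLOW(C) ⊇ {$,a,c}; new: +{$,a,c}
  S: {$}  A: {$,a,c}  B: {b}  C: {$,a,c}
[3] (stable)
  S: {$}  A: {$,a,c}  B: {b}  C: {$,a,c}

FOLLOW(C) = ["$", "a", "c"]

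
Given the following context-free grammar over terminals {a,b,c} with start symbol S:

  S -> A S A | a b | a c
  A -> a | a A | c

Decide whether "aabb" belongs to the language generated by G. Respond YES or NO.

CNF form of G:
  S -> A X3 | T0 T1 | T0 T2
  A -> T0 A | a | c
  T0 -> a
  T1 -> b
  T2 -> c
  X3 -> S A

Fill CYK table bottom-up:
  cell(0,0) a: {A,T0}  orig:{A}
  cell(1,1) a: {A,T0}  orig:{A}
  cell(2,2) b: {T1}  orig:{}
  cell(3,3) b: {T1}  orig:{}
  cell(0,1) aa: {A}
  cell(1,2) ab: {S}
  cell(2,3) bb: ∅
  cell(0,2) aab: ∅
  cell(1,3) abb: ∅
  cell(0,3) aabb: ∅

S ∉ T[0,3] ⇒ NO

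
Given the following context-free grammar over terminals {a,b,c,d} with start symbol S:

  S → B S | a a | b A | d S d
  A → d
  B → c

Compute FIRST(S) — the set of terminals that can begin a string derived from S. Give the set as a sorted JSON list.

Compute FIRST by fixpoint:
[1]
  A via A→d: +{d}
  B via B→c: +{c}
  S via S→B S: +{c}
  S via S→a a: +{a}
  S via S→b A: +{b}
  S via S→d S d: +{d}
  FIRST(S)={a,b,c,d}  FIRST(A)={d}  FIRST(B)={c}
[2] (stable)
  FIRST(S)={a,b,c,d}  FIRST(A)={d}  FIRST(B)={c}

FIRST(S) = ["a", "b", "c", "d"]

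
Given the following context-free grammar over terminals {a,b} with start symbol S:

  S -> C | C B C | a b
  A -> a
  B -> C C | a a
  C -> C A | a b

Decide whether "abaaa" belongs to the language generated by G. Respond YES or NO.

Convert to CNF:
  S -> C A | C X2 | T0 T1
  A -> a
  B -> C C | T0 T0
  C -> C A | T0 T1
  T0 -> a
  T1 -> b
  X2 -> B C

CYK table (by increasing span):
  [0..0]={A,T0}  "a"  orig:{A}
  [1..1]={T1}  "b"  orig:{}
  [2..2]={A,T0}  "a"  orig:{A}
  [3..3]={A,T0}  "a"  orig:{A}
  [4..4]={A,T0}  "a"  orig:{A}
  [0..1]={C,S}  "ab"
  [1..2]=∅  "ba"
  [2..3]={B}  "aa"
  [3..4]={B}  "aa"
  [0..2]={C,S}  "aba"
  [1..3]=∅  "baa"
  [2..4]=∅  "aaa"
  [0..3]={C,S}  "abaa"
  [1..4]=∅  "baaa"
  [0..4]={C,S}  "abaaa"

S ∈ T[0,4] ⇒ YES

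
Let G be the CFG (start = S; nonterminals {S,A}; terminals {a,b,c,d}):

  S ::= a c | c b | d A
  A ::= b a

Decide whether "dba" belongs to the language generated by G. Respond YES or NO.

CNF form of G:
  S -> T1 T2 | T2 T0 | T3 A
  A -> T0 T1
  T0 -> b
  T1 -> a
  T2 -> c
  T3 -> d

CYK fill:
  T[0,0] 'd' = {T3}  orig:{}
  T[1,1] 'b' = {T0}  orig:{}
  T[2,2] 'a' = {T1}  orig:{}
  T[0,1] 'db' = ∅
  T[1,2] 'ba' = {A}
  T[0,2] 'dba' = {S}

S ∈ T[0,2] ⇒ YES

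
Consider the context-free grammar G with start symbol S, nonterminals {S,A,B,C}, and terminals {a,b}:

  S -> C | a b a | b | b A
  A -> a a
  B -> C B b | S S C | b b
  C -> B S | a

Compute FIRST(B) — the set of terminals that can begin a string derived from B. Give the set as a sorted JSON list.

FIRST sets, iterate to fixpoint:
round 1:
  A via A→a a: +{a}
  B via B→b b: +{b}
  C via C→B S: +{b}
  C via C→a: +{a}
  S via S→C: +{a,b}
  S: {a,b}  A: {a}  B: {b}  C: {a,b}
round 2:
  B via B→C B b: +{a}
  S: {a,b}  A: {a}  B: {a,b}  C: {a,b}
round 3: (no change)
  S: {a,b}  A: {a}  B: {a,b}  C: {a,b}

FIRST(B) = ["a", "b"]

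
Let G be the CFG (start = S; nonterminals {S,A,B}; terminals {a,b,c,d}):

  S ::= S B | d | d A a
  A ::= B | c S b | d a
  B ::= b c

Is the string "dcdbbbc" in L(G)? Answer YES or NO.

Convert to CNF:
  S -> S B | T2 X5 | d
  A -> T0 T1 | T1 X4 | T2 T3
  B -> T0 T1
  T0 -> b
  T1 -> c
  T2 -> d
  T3 -> a
  X4 -> S T0
  X5 -> A T3

CYK fill:
  [0..0]={S,T2}  "d"  orig:{S}
  [1..1]={T1}  "c"  orig:{}
  [2..2]={S,T2}  "d"  orig:{S}
  [3..3]={T0}  "b"  orig:{}
  [4..4]={T0}  "b"  orig:{}
  [5..5]={T0}  "b"  orig:{}
  [6..6]={T1}  "c"  orig:{}
  [0..1]=∅  "dc"
  [1..2]=∅  "cd"
  [2..3]={X4}  "db"  orig:{}
  [3..4]=∅  "bb"
  [4..5]=∅  "bb"
  [5..6]={A,B}  "bc"
  [0..2]=∅  "dcd"
  [1..3]={A}  "cdb"
  [2..4]=∅  "dbb"
  [3..5]=∅  "bbb"
  [4..6]=∅  "bbc"
  [0..3]=∅  "dcdb"
  [1..4]=∅  "cdbb"
  [2..5]=∅  "dbbb"
  [3..6]=∅  "bbbc"
  [0..4]=∅  "dcdbb"
  [1..5]=∅  "cdbbb"
  [2..6]=∅  "dbbbc"
  [0..5]=∅  "dcdbbb"
  [1..6]=∅  "cdbbbc"
  [0..6]=∅  "dcdbbbc"

S ∉ T[0,6] ⇒ NO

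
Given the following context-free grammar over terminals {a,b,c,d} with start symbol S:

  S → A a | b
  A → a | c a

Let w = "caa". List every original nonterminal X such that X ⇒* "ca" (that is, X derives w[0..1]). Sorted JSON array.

Convert to CNF:
  S -> A T1 | b
  A -> T0 T1 | a
  T0 -> c
  T1 -> a

CYK table (by increasing span) (cells [i..j] with 0 ≤ i ≤ j ≤ 1 only):
  T[0,0] 'c' = {T0}  orig:{}
  T[1,1] 'a' = {A,T1}  orig:{A}
  T[0,1] 'ca' = {A}

Original NTs in T[0,1] deriving "ca": ["A"]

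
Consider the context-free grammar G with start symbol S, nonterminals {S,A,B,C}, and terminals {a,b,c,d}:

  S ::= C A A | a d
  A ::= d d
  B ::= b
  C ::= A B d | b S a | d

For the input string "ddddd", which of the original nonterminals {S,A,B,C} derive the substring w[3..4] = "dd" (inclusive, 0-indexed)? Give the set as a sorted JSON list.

CNF form of G:
  S -> C X5 | T2 T0
  A -> T0 T0
  B -> b
  C -> A X3 | T1 X4 | d
  T0 -> d
  T1 -> b
  T2 -> a
  X3 -> B T0
  X4 -> S T2
  X5 -> A A

CYK table (by increasing span) — only the sub-triangle for w[3..4]:
  [3..3]={C,T0}  "d"  orig:{C}
  [4..4]={C,T0}  "d"  orig:{C}
  [3..4]={A}  "dd"

Original NTs in T[3,4] deriving "dd": ["A"]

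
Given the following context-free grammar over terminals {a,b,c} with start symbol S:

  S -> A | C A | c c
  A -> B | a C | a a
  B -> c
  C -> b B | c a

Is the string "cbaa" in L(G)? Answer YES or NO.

CNF form of G:
  S -> C A | T0 C | T0 T0 | T2 T2 | c
  A -> T0 C | T0 T0 | c
  B -> c
  C -> T1 B | T2 T0
  T0 -> a
  T1 -> b
  T2 -> c

Fill CYK table bottom-up:
  cell(0,0) c: {A,B,S,T2}  orig:{A,B,S}
  cell(1,1) b: {T1}  orig:{}
  cell(2,2) a: {T0}  orig:{}
  cell(3,3) a: {T0}  orig:{}
  cell(0,1) cb: ∅
  cell(1,2) ba: ∅
  cell(2,3) aa: {A,S}
  cell(0,2) cba: ∅
  cell(1,3) baa: ∅
  cell(0,3) cbaa: ∅

S ∉ T[0,3] ⇒ NO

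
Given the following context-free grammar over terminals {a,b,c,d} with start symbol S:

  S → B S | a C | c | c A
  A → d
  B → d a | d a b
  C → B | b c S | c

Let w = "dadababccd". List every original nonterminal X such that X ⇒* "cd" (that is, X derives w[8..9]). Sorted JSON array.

Convert to CNF:
  S -> B S | T1 C | T3 A | c
  A -> d
  B -> T0 T1 | T0 X4
  C -> T0 T1 | T0 X6 | T2 X5 | c
  T0 -> d
  T1 -> a
  T2 -> b
  T3 -> c
  X4 -> T1 T2
  X5 -> T3 S
  X6 -> T1 T2

CYK table (by increasing span), restricted to cells inside w[8..9]:
  cell(8,8) c: {C,S,T3}  orig:{C,S}
  cell(9,9) d: {A,T0}  orig:{A}
  cell(8,9) cd: {S}

Original NTs in T[8,9] deriving "cd": ["S"]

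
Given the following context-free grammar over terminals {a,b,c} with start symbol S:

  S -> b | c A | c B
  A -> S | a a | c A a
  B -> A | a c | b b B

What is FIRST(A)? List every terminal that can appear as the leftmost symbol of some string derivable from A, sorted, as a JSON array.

FIRST iteration:
iter 1:
  A via A→a a: +{a}
  A via A→c A a: +{c}
  B via B→A: +{a,c}
  B via B→b b B: +{b}
  S via S→b: +{b}
  S via S→c A: +{c}
  FIRST[S]={b,c}  FIRST[A]={a,c}  FIRST[B]={a,b,c}
iter 2:
  A via A→S: +{b}
  FIRST[S]={b,c}  FIRST[A]={a,b,c}  FIRST[B]={a,b,c}
iter 3: — fixpoint
  FIRST[S]={b,c}  FIRST[A]={a,b,c}  FIRST[B]={a,b,c}

FIRST(A) = ["a", "b", "c"]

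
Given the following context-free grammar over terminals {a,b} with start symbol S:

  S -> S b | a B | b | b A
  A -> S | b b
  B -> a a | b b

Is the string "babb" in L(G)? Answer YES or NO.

CNF form of G:
  S -> S T0 | T0 A | T1 B | b
  A -> S T0 | T0 A | T0 T0 | T1 B | b
  B -> T0 T0 | T1 T1
  T0 -> b
  T1 -> a

CYK table (by increasing span):
  T[0,0] 'b' = {A,S,T0}  orig:{A,S}
  T[1,1] 'a' = {T1}  orig:{}
  T[2,2] 'b' = {A,S,T0}  orig:{A,S}
  T[3,3] 'b' = {A,S,T0}  orig:{A,S}
  T[0,1] 'ba' = ∅
  T[1,2] 'ab' = ∅
  T[2,3] 'bb' = {A,B,S}
  T[0,2] 'bab' = ∅
  T[1,3] 'abb' = {A,S}
  T[0,3] 'babb' = {A,S}

S ∈ T[0,3] ⇒ YES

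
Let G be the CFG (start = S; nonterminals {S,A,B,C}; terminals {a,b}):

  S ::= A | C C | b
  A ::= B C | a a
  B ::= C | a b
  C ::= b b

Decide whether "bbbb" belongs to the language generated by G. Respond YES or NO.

CNF form of G:
  S -> B C | C C | T0 T0 | b
  A -> B C | T0 T0
  B -> T0 T1 | T1 T1
  C -> T1 T1
  T0 -> a
  T1 -> b

CYK fill:
  T[0,0] 'b' = {S,T1}  orig:{S}
  T[1,1] 'b' = {S,T1}  orig:{S}
  T[2,2] 'b' = {S,T1}  orig:{S}
  T[3,3] 'b' = {S,T1}  orig:{S}
  T[0,1] 'bb' = {B,C}
  T[1,2] 'bb' = {B,C}
  T[2,3] 'bb' = {B,C}
  T[0,2] 'bbb' = ∅
  T[1,3] 'bbb' = ∅
  T[0,3] 'bbbb' = {A,S}

S ∈ T[0,3] ⇒ YES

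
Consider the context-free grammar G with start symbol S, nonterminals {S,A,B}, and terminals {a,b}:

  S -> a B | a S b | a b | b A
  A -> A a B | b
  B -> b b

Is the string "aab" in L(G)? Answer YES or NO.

Convert to CNF:
  S -> T0 B | T0 T1 | T0 X3 | T1 A
  A -> A X2 | b
  B -> T1 T1
  T0 -> a
  T1 -> b
  X2 -> T0 B
  X3 -> S T1

Fill CYK table bottom-up:
  T[0,0] 'a' = {T0}  orig:{}
  T[1,1] 'a' = {T0}  orig:{}
  T[2,2] 'b' = {A,T1}  orig:{A}
  T[0,1] 'aa' = ∅
  T[1,2] 'ab' = {S}
  T[0,2] 'aab' = ∅

S ∉ T[0,2] ⇒ NO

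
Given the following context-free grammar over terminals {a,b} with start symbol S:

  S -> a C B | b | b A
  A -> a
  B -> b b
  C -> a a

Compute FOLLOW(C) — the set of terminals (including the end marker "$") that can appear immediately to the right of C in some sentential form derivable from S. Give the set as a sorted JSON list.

FIRST iteration:
[1]
  A via A→a: +{a}
  B via B→b b: +{b}
  C via C→a a: +{a}
  S via S→a C B: +{a}
  S via S→b: +{b}
  S: {a,b}  A: {a}  B: {b}  C: {a}
[2] — fixpoint
  S: {a,b}  A: {a}  B: {b}  C: {a}

FOLLOW iteration:
seed FOLLOW(S) with $
pass 1:
  S→a C B: FOLLOW(C) ⊇ FIRST(B) = {b}; new: +{b}
  S→a C B: FOLLOW(B) ⊇ FOLLOW(S) ⊇ {$}; new: +{$}
  S→b A: FOLLOW(A) ⊇ FOLLOW(S) ⊇ {$}; new: +{$}
  FOLLOW(S)={$}  FOLLOW(A)={$}  FOLLOW(B)={$}  FOLLOW(C)={b}
pass 2: done
  FOLLOW(S)={$}  FOLLOW(A)={$}  FOLLOW(B)={$}  FOLLOW(C)={b}

FOLLOW(C) = ["b"]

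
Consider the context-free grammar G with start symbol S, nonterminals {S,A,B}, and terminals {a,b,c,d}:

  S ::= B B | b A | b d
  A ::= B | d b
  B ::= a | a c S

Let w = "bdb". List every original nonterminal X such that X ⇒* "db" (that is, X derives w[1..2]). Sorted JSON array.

Convert to CNF:
  S -> B B | T3 A | T3 T2
  A -> T0 X4 | T2 T3 | a
  B -> T0 X5 | a
  T0 -> a
  T1 -> c
  T2 -> d
  T3 -> b
  X4 -> T1 S
  X5 -> T1 S

CYK fill (cells [i..j] with 1 ≤ i ≤ j ≤ 2 only):
  cell(1,1) d: {T2}  orig:{}
  cell(2,2) b: {T3}  orig:{}
  cell(1,2) db: {A}

Original NTs in T[1,2] deriving "db": ["A"]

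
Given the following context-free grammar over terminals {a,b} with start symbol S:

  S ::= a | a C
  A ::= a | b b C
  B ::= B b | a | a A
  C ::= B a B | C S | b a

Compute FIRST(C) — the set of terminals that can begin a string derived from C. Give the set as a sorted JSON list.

Compute FIRST by fixpoint:
iter 1:
  A via A→a: +{a}
  A via A→b b C: +{b}
  B via B→a: +{a}
  C via C→B a B: +{a}
  C via C→b a: +{b}
  S via S→a: +{a}
  S: {a}  A: {a,b}  B: {a}  C: {a,b}
iter 2: — fixpoint
  S: {a}  A: {a,b}  B: {a}  C: {a,b}

FIRST(C) = ["a", "b"]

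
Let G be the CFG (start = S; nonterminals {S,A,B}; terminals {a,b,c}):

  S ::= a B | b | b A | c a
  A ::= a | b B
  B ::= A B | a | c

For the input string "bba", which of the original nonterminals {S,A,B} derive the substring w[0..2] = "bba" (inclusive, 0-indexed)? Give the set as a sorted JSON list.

CNF form of G:
  S -> T0 A | T1 B | T2 T1 | b
  A -> T0 B | a
  B -> A B | a | c
  T0 -> b
  T1 -> a
  T2 -> c

CYK fill (cells [i..j] with 0 ≤ i ≤ j ≤ 2 only):
  cell(0,0) b: {S,T0}  orig:{S}
  cell(1,1) b: {S,T0}  orig:{S}
  cell(2,2) a: {A,B,T1}  orig:{A,B}
  cell(0,1) bb: ∅
  cell(1,2) ba: {A,S}
  cell(0,2) bba: {S}

Original NTs in T[0,2] deriving "bba": ["S"]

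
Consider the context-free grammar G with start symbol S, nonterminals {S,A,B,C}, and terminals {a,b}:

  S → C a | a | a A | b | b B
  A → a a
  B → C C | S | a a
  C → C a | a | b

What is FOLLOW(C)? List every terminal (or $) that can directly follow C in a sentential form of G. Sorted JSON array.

FIRST sets, iterate to fixpoint:
pass 1:
  A via A→a a: +{a}
  B via B→a a: +{a}
  C via C→a: +{a}
  C via C→b: +{b}
  S via S→C a: +{a,b}
  S: {a,b}  A: {a}  B: {a}  C: {a,b}
pass 2:
  B via B→C C: +{b}
  S: {a,b}  A: {a}  B: {a,b}  C: {a,b}
pass 3: — fixpoint
  S: {a,b}  A: {a}  B: {a,b}  C: {a,b}

FOLLOW sets:
initialize: $ ∈ FOLLOW(S)
[1]
  B→C C: FOLLOW(C) ⊇ FIRST(C) = {a,b}; new: +{a,b}
  S→a A: FOLLOW(A) ⊇ FOLLOW(S) ⊇ {$}; new: +{$}
  S→b B: FOLLOW(B) ⊇ FOLLOW(S) ⊇ {$}; new: +{$}
  FOLLOW[S]={$}  FOLLOW[A]={$}  FOLLOW[B]={$}  FOLLOW[C]={a,b}
[2]
  B→C C: FOLLOW(C) ⊇ FOLLOW(B) ⊇ {$}; new: +{$}
  FOLLOW[S]={$}  FOLLOW[A]={$}  FOLLOW[B]={$}  FOLLOW[C]={$,a,b}
[3] (stable)
  FOLLOW[S]={$}  FOLLOW[A]={$}  FOLLOW[B]={$}  FOLLOW[C]={$,a,b}

FOLLOW(C) = ["$", "a", "b"]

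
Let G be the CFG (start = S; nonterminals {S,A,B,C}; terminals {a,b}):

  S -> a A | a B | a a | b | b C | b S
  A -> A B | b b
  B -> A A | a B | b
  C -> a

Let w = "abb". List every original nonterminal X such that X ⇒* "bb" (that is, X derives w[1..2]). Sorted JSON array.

Convert to CNF:
  S -> T0 C | T0 S | T1 A | T1 B | T1 T1 | b
  A -> A B | T0 T0
  B -> A A | T1 B | b
  C -> a
  T0 -> b
  T1 -> a

CYK fill — only the sub-triangle for w[1..2]:
  cell(1,1) b: {B,S,T0}  orig:{B,S}
  cell(2,2) b: {B,S,T0}  orig:{B,S}
  cell(1,2) bb: {A,S}

Original NTs in T[1,2] deriving "bb": ["A", "S"]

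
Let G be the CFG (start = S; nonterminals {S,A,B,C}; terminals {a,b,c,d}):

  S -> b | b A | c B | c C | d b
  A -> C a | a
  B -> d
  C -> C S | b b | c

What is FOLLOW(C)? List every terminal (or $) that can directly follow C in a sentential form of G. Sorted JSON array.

FIRST sets, iterate to fixpoint:
[1]
  A via A→a: +{a}
  B via B→d: +{d}
  C via C→b b: +{b}
  C via C→c: +{c}
  S via S→b: +{b}
  S via S→c B: +{c}
  S via S→d b: +{d}
  FIRST[S]={b,c,d}  FIRST[A]={a}  FIRST[B]={d}  FIRST[C]={b,c}
[2]
  A via A→C a: +{b,c}
  FIRST[S]={b,c,d}  FIRST[A]={a,b,c}  FIRST[B]={d}  FIRST[C]={b,c}
[3] — fixpoint
  FIRST[S]={b,c,d}  FIRST[A]={a,b,c}  FIRST[B]={d}  FIRST[C]={b,c}

FOLLOW sets:
FOLLOW(S) := {$}
iter 1:
  A→C a: FOLLOW(C) ⊇ FIRST(a) = {a}; new: +{a}
  C→C S: FOLLOW(C) ⊇ FIRST(S) = {b,c,d}; new: +{b,c,d}
  C→C S: FOLLOW(S) ⊇ FOLLOW(C) ⊇ {a,b,c,d}; new: +{a,b,c,d}
  S→b A: FOLLOW(A) ⊇ FOLLOW(S) ⊇ {$,a,b,c,d}; new: +{$,a,b,c,d}
  S→c B: FOLLOW(B) ⊇ FOLLOW(S) ⊇ {$,a,b,c,d}; new: +{$,a,b,c,d}
  S→c C: FOLLOW(C) ⊇ FOLLOW(S) ⊇ {$,a,b,c,d}; new: +{$}
  FOLLOW[S]={$,a,b,c,d}  FOLLOW[A]={$,a,b,c,d}  FOLLOW[B]={$,a,b,c,d}  FOLLOW[C]={$,a,b,c,d}
iter 2: (no change)
  FOLLOW[S]={$,a,b,c,d}  FOLLOW[A]={$,a,b,c,d}  FOLLOW[B]={$,a,b,c,d}  FOLLOW[C]={$,a,b,c,d}

FOLLOW(C) = ["$", "a", "b", "c", "d"]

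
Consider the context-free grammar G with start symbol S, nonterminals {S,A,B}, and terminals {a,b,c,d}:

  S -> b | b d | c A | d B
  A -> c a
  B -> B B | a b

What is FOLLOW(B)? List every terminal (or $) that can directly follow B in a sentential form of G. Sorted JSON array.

Compute FIRST by fixpoint:
pass 1:
  A via A→c a: +{c}
  B via B→a b: +{a}
  S via S→b: +{b}
  S via S→c A: +{c}
  S via S→d B: +{d}
  FIRST(S)={b,c,d}  FIRST(A)={c}  FIRST(B)={a}
pass 2: done
  FIRST(S)={b,c,d}  FIRST(A)={c}  FIRST(B)={a}

FOLLOW iteration:
initialize: $ ∈ FOLLOW(S)
pass 1:
  B→B B: FOLLOW(B) ⊇ FIRST(B) = {a}; new: +{a}
  S→c A: FOLLOW(A) ⊇ FOLLOW(S) ⊇ {$}; new: +{$}
  S→d B: FOLLOW(B) ⊇ FOLLOW(S) ⊇ {$}; new: +{$}
  FOLLOW[S]={$}  FOLLOW[A]={$}  FOLLOW[B]={$,a}
pass 2: done
  FOLLOW[S]={$}  FOLLOW[A]={$}  FOLLOW[B]={$,a}

FOLLOW(B) = ["$", "a"]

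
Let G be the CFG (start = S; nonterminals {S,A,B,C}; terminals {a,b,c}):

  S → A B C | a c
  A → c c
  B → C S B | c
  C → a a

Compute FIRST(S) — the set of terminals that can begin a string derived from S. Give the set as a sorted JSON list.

FIRST iteration:
[1]
  A via A→c c: +{c}
  B via B→c: +{c}
  C via C→a a: +{a}
  S via S→A B C: +{c}
  S via S→a c: +{a}
  FIRST[S]={a,c}  FIRST[A]={c}  FIRST[B]={c}  FIRST[C]={a}
[2]
  B via B→C S B: +{a}
  FIRST[S]={a,c}  FIRST[A]={c}  FIRST[B]={a,c}  FIRST[C]={a}
[3] (stable)
  FIRST[S]={a,c}  FIRST[A]={c}  FIRST[B]={a,c}  FIRST[C]={a}

FIRST(S) = ["a", "c"]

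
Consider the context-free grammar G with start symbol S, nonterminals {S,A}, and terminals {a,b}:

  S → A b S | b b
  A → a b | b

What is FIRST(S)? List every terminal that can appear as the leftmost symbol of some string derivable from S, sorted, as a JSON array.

Compute FIRST by fixpoint:
pass 1:
  A via A→a b: +{a}
  A via A→b: +{b}
  S via S→A b S: +{a,b}
  FIRST[S]={a,b}  FIRST[A]={a,b}
pass 2: — fixpoint
  FIRST[S]={a,b}  FIRST[A]={a,b}

FIRST(S) = ["a", "b"]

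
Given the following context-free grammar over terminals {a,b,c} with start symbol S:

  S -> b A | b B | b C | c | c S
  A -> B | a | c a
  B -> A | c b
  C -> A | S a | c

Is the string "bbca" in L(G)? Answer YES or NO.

CNF form of G:
  S -> T0 S | T2 A | T2 B | T2 C | c
  A -> T0 T1 | T0 T2 | a
  B -> T0 T1 | T0 T2 | a
  C -> S T1 | T0 T1 | T0 T2 | a | c
  T0 -> c
  T1 -> a
  T2 -> b

Fill CYK table bottom-up:
  T[0,0] 'b' = {T2}  orig:{}
  T[1,1] 'b' = {T2}  orig:{}
  T[2,2] 'c' = {C,S,T0}  orig:{C,S}
  T[3,3] 'a' = {A,B,C,T1}  orig:{A,B,C}
  T[0,1] 'bb' = ∅
  T[1,2] 'bc' = {S}
  T[2,3] 'ca' = {A,B,C}
  T[0,2] 'bbc' = ∅
  T[1,3] 'bca' = {C,S}
  T[0,3] 'bbca' = {S}

S ∈ T[0,3] ⇒ YES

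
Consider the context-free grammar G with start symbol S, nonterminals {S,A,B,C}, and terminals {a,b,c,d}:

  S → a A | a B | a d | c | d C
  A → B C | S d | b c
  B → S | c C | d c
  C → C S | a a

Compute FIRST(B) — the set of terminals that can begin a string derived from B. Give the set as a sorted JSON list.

Compute FIRST by fixpoint:
iter 1:
  A via A→b c: +{b}
  B via B→c C: +{c}
  B via B→d c: +{d}
  C via C→a a: +{a}
  S via S→a A: +{a}
  S via S→c: +{c}
  S via S→d C: +{d}
  FIRST[S]={a,c,d}  FIRST[A]={b}  FIRST[B]={c,d}  FIRST[C]={a}
iter 2:
  A via A→B C: +{c,d}
  A via A→S d: +{a}
  B via B→S: +{a}
  FIRST[S]={a,c,d}  FIRST[A]={a,b,c,d}  FIRST[B]={a,c,d}  FIRST[C]={a}
iter 3: (no change)
  FIRST[S]={a,c,d}  FIRST[A]={a,b,c,d}  FIRST[B]={a,c,d}  FIRST[C]={a}

FIRST(B) = ["a", "c", "d"]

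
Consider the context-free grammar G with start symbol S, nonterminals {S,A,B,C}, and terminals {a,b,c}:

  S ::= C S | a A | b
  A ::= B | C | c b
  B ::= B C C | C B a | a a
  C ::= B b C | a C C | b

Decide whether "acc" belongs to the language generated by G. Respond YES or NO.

CNF form of G:
  S -> C S | T1 A | b
  A -> B X3 | B X4 | C X5 | T1 T1 | T1 X6 | T2 T0 | b
  B -> B X7 | C X8 | T1 T1
  C -> B X9 | T1 X10 | b
  T0 -> b
  T1 -> a
  T2 -> c
  X3 -> C C
  X4 -> T0 C
  X5 -> B T1
  X6 -> C C
  X7 -> C C
  X8 -> B T1
  X9 -> T0 C
  X10 -> C C

CYK fill:
  [0..0]={T1}  "a"  orig:{}
  [1..1]={T2}  "c"  orig:{}
  [2..2]={T2}  "c"  orig:{}
  [0..1]=∅  "ac"
  [1..2]=∅  "cc"
  [0..2]=∅  "acc"

S ∉ T[0,2] ⇒ NO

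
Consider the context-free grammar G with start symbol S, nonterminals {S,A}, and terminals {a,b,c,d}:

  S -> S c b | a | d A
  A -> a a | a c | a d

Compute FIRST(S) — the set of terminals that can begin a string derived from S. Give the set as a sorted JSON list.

FIRST iteration:
iter 1:
  A via A→a a: +{a}
  S via S→a: +{a}
  S via S→d A: +{d}
  S: {a,d}  A: {a}
iter 2: — fixpoint
  S: {a,d}  A: {a}

FIRST(S) = ["a", "d"]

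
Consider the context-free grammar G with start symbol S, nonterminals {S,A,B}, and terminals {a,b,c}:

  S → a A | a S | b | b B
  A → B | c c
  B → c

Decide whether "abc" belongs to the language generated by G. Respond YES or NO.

CNF form of G:
  S -> T1 A | T1 S | T2 B | b
  A -> T0 T0 | c
  B -> c
  T0 -> c
  T1 -> a
  T2 -> b

CYK table (by increasing span):
  [0..0]={T1}  "a"  orig:{}
  [1..1]={S,T2}  "b"  orig:{S}
  [2..2]={A,B,T0}  "c"  orig:{A,B}
  [0..1]={S}  "ab"
  [1..2]={S}  "bc"
  [0..2]={S}  "abc"

S ∈ T[0,2] ⇒ YES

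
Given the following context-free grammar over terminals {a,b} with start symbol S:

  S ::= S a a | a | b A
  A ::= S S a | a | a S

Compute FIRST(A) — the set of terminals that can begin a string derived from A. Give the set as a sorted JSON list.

FIRST iteration:
[1]
  A via A→a: +{a}
  S via S→a: +{a}
  S via S→b A: +{b}
  S: {a,b}  A: {a}
[2]
  A via A→S S a: +{b}
  S: {a,b}  A: {a,b}
[3] — fixpoint
  S: {a,b}  A: {a,b}

FIRST(A) = ["a", "b"]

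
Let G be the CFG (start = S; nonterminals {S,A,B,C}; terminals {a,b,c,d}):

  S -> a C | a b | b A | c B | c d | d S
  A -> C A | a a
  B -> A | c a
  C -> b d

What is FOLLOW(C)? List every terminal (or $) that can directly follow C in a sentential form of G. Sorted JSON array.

FIRST iteration:
iter 1:
  A via A→a a: +{a}
  B via B→A: +{a}
  B via B→c a: +{c}
  C via C→b d: +{b}
  S via S→a C: +{a}
  S via S→b A: +{b}
  S via S→c B: +{c}
  S via S→d S: +{d}
  S: {a,b,c,d}  A: {a}  B: {a,c}  C: {b}
iter 2:
  A via A→C A: +{b}
  B via B→A: +{b}
  S: {a,b,c,d}  A: {a,b}  B: {a,b,c}  C: {b}
iter 3: (stable)
  S: {a,b,c,d}  A: {a,b}  B: {a,b,c}  C: {b}

Compute FOLLOW by fixpoint:
FOLLOW(S) := {$}
round 1:
  A→C A: FOLLOW(C) ⊇ FIRST(A) = {a,b}; new: +{a,b}
  S→a C: FOLLOW(C) ⊇ FOLLOW(S) ⊇ {$}; new: +{$}
  S→b A: FOLLOW(A) ⊇ FOLLOW(S) ⊇ {$}; new: +{$}
  S→c B: FOLLOW(B) ⊇ FOLLOW(S) ⊇ {$}; new: +{$}
  S: {$}  A: {$}  B: {$}  C: {$,a,b}
round 2: done
  S: {$}  A: {$}  B: {$}  C: {$,a,b}

FOLLOW(C) = ["$", "a", "b"]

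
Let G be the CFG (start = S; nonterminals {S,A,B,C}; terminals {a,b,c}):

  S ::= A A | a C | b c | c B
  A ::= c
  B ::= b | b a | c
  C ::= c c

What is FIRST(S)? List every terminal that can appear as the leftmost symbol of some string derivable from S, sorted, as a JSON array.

Compute FIRST by fixpoint:
round 1:
  A via A→c: +{c}
  B via B→b: +{b}
  B via B→c: +{c}
  C via C→c c: +{c}
  S via S→A A: +{c}
  S via S→a C: +{a}
  S via S→b c: +{b}
  FIRST[S]={a,b,c}  FIRST[A]={c}  FIRST[B]={b,c}  FIRST[C]={c}
round 2: — fixpoint
  FIRST[S]={a,b,c}  FIRST[A]={c}  FIRST[B]={b,c}  FIRST[C]={c}

FIRST(S) = ["a", "b", "c"]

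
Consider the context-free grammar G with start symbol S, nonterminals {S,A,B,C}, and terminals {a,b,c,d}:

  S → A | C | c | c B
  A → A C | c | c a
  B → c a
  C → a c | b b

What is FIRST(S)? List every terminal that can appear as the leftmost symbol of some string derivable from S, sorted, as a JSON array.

FIRST iteration:
iter 1:
  A via A→c: +{c}
  B via B→c a: +{c}
  C via C→a c: +{a}
  C via C→b b: +{b}
  S via S→A: +{c}
  S via S→C: +{a,b}
  FIRST[S]={a,b,c}  FIRST[A]={c}  FIRST[B]={c}  FIRST[C]={a,b}
iter 2: (stable)
  FIRST[S]={a,b,c}  FIRST[A]={c}  FIRST[B]={c}  FIRST[C]={a,b}

FIRST(S) = ["a", "b", "c"]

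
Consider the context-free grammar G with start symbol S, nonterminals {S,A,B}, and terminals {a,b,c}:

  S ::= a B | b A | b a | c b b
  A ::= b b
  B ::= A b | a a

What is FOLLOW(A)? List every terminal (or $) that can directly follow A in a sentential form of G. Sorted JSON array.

Compute FIRST by fixpoint:
iter 1:
  A via A→b b: +{b}
  B via B→A b: +{b}
  B via B→a a: +{a}
  S via S→a B: +{a}
  S via S→b A: +{b}
  S via S→c b b: +{c}
  S: {a,b,c}  A: {b}  B: {a,b}
iter 2: — fixpoint
  S: {a,b,c}  A: {b}  B: {a,b}

FOLLOW sets:
initialize: $ ∈ FOLLOW(S)
[1]
  B→A b: FOLLOW(A) ⊇ FIRST(b) = {b}; new: +{b}
  S→a B: FOLLOW(B) ⊇ FOLLOW(S) ⊇ {$}; new: +{$}
  S→b A: FOLLOW(A) ⊇ FOLLOW(S) ⊇ {$}; new: +{$}
  S: {$}  A: {$,b}  B: {$}
[2] done
  S: {$}  A: {$,b}  B: {$}

FOLLOW(A) = ["$", "b"]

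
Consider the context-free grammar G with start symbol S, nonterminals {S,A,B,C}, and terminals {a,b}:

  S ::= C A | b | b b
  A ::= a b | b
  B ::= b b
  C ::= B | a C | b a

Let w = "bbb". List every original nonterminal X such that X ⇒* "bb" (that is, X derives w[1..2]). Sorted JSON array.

CNF form of G:
  S -> C A | T1 T1 | b
  A -> T0 T1 | b
  B -> T1 T1
  C -> T0 C | T1 T0 | T1 T1
  T0 -> a
  T1 -> b

CYK fill, restricted to cells inside w[1..2]:
  cell(1,1) b: {A,S,T1}  orig:{A,S}
  cell(2,2) b: {A,S,T1}  orig:{A,S}
  cell(1,2) bb: {B,C,S}

Original NTs in T[1,2] deriving "bb": ["B", "C", "S"]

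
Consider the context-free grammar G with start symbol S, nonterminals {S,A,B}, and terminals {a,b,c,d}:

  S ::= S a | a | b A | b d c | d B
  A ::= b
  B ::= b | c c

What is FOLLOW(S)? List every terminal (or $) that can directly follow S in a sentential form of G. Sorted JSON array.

FIRST sets, iterate to fixpoint:
pass 1:
  A via A→b: +{b}
  B via B→b: +{b}
  B via B→c c: +{c}
  S via S→a: +{a}
  S via S→b A: +{b}
  S via S→d B: +{d}
  FIRST[S]={a,b,d}  FIRST[A]={b}  FIRST[B]={b,c}
pass 2: — fixpoint
  FIRST[S]={a,b,d}  FIRST[A]={b}  FIRST[B]={b,c}

FOLLOW sets:
seed FOLLOW(S) with $
iter 1:
  S→S a: FOLLOW(S) ⊇ FIRST(a) = {a}; new: +{a}
  S→b A: FOLLOW(A) ⊇ FOLLOW(S) ⊇ {$,a}; new: +{$,a}
  S→d B: FOLLOW(B) ⊇ FOLLOW(S) ⊇ {$,a}; new: +{$,a}
  FOLLOW(S)={$,a}  FOLLOW(A)={$,a}  FOLLOW(B)={$,a}
iter 2: (stable)
  FOLLOW(S)={$,a}  FOLLOW(A)={$,a}  FOLLOW(B)={$,a}

FOLLOW(S) = ["$", "a"]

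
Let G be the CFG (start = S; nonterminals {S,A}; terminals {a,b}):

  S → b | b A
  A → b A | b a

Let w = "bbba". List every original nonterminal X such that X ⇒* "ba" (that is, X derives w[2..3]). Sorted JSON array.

Convert to CNF:
  S -> T0 A | b
  A -> T0 A | T0 T1
  T0 -> b
  T1 -> a

CYK table (by increasing span), restricted to cells inside w[2..3]:
  [2..2]={S,T0}  "b"  orig:{S}
  [3..3]={T1}  "a"  orig:{}
  [2..3]={A}  "ba"

Original NTs in T[2,3] deriving "ba": ["A"]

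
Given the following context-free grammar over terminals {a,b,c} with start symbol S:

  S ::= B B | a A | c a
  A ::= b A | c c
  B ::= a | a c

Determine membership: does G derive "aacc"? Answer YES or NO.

Convert to CNF:
  S -> B B | T1 T2 | T2 A
  A -> T0 A | T1 T1
  B -> T2 T1 | a
  T0 -> b
  T1 -> c
  T2 -> a

Fill CYK table bottom-up:
  cell(0,0) a: {B,T2}  orig:{B}
  cell(1,1) a: {B,T2}  orig:{B}
  cell(2,2) c: {T1}  orig:{}
  cell(3,3) c: {T1}  orig:{}
  cell(0,1) aa: {S}
  cell(1,2) ac: {B}
  cell(2,3) cc: {A}
  cell(0,2) aac: {S}
  cell(1,3) acc: {S}
  cell(0,3) aacc: ∅

S ∉ T[0,3] ⇒ NO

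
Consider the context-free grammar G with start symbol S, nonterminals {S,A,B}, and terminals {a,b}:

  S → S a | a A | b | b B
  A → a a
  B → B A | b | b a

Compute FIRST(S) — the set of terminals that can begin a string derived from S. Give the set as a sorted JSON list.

Compute FIRST by fixpoint:
[1]
  A via A→a a: +{a}
  B via B→b: +{b}
  S via S→a A: +{a}
  S via S→b: +{b}
  FIRST(S)={a,b}  FIRST(A)={a}  FIRST(B)={b}
[2] — fixpoint
  FIRST(S)={a,b}  FIRST(A)={a}  FIRST(B)={b}

FIRST(S) = ["a", "b"]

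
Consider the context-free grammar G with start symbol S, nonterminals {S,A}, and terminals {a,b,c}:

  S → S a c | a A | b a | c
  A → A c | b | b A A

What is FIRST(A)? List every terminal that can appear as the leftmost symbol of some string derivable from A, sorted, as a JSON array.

FIRST iteration:
pass 1:
  A via A→b: +{b}
  S via S→a A: +{a}
  S via S→b a: +{b}
  S via S→c: +{c}
  FIRST[S]={a,b,c}  FIRST[A]={b}
pass 2: — fixpoint
  FIRST[S]={a,b,c}  FIRST[A]={b}

FIRST(A) = ["b"]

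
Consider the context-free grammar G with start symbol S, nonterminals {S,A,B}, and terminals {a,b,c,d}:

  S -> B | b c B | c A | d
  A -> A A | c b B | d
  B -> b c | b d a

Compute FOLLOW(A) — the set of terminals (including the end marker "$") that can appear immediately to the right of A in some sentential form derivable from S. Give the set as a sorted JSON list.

Compute FIRST by fixpoint:
pass 1:
  A via A→c b B: +{c}
  A via A→d: +{d}
  B via B→b c: +{b}
  S via S→B: +{b}
  S via S→c A: +{c}
  S via S→d: +{d}
  FIRST(S)={b,c,d}  FIRST(A)={c,d}  FIRST(B)={b}
pass 2: (stable)
  FIRST(S)={b,c,d}  FIRST(A)={c,d}  FIRST(B)={b}

FOLLOW iteration:
initialize: $ ∈ FOLLOW(S)
iter 1:
  A→A A: FOLLOW(A) ⊇ FIRST(A) = {c,d}; new: +{c,d}
  A→c b B: FOLLOW(B) ⊇ FOLLOW(A) ⊇ {c,d}; new: +{c,d}
  S→B: FOLLOW(B) ⊇ FOLLOW(S) ⊇ {$}; new: +{$}
  S→c A: FOLLOW(A) ⊇ FOLLOW(S) ⊇ {$}; new: +{$}
  FOLLOW(S)={$}  FOLLOW(A)={$,c,d}  FOLLOW(B)={$,c,d}
iter 2: done
  FOLLOW(S)={$}  FOLLOW(A)={$,c,d}  FOLLOW(B)={$,c,d}

FOLLOW(A) = ["$", "c", "d"]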